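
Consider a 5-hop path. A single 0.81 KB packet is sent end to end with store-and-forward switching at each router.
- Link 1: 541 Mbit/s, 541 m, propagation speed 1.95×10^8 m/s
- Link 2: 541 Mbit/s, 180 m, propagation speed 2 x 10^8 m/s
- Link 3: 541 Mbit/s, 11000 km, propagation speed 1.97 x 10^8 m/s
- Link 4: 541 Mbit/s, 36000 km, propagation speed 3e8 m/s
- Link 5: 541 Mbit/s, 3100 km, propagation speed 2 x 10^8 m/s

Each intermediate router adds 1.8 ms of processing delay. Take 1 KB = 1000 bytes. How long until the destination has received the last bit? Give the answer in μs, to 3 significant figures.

199000 μs

L = 6480 bits.
Transmission delay per hop = L/R = 6480/541000000 = 11.9778 μs; 5 hops → 59.8891 μs.
Propagation delays (d/s per hop): 2.77436, 0.9, 55837.6, 120000, 15500 μs; sum = 191341 μs.
Processing at 4 router(s): 4 × 1.8 ms = 7200 μs.
End-to-end = 199000 μs.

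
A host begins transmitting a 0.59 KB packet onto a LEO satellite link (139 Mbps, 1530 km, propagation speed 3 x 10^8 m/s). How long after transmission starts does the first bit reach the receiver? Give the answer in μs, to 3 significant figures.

5100 μs

First bit experiences only propagation delay: d/s = 1530000/300000000 = 5100 μs.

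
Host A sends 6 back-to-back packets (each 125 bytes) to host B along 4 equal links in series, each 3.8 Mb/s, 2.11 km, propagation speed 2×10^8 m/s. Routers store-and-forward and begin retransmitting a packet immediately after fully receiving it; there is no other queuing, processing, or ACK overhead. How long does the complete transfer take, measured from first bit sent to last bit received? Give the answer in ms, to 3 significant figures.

2.41 ms

Per-hop transmission t_tx = L/R = 1000/3800000 = 0.263158 ms.
Per-hop propagation t_prop = 2110/200000000 = 0.01055 ms.
Pipeline fill: first packet needs 4·t_tx to clear all hops; remaining 5 packets each add one t_tx.
Total = (4+6-1)·t_tx + 4·t_prop = 9·0.263158 + 4·0.01055 = 2.41 ms.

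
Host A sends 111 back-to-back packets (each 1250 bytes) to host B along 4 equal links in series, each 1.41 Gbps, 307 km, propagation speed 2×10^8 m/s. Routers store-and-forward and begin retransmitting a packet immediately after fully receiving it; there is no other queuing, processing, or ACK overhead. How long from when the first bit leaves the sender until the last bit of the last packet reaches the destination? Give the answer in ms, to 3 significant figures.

Per-hop transmission t_tx = L/R = 10000/1410000000 = 0.0070922 ms.
Per-hop propagation t_prop = 307000/200000000 = 1.535 ms.
Pipeline fill: first packet needs 4·t_tx to clear all hops; remaining 110 packets each add one t_tx.
Total = (4+111-1)·t_tx + 4·t_prop = 114·0.0070922 + 4·1.535 = 6.95 ms.

6.95 ms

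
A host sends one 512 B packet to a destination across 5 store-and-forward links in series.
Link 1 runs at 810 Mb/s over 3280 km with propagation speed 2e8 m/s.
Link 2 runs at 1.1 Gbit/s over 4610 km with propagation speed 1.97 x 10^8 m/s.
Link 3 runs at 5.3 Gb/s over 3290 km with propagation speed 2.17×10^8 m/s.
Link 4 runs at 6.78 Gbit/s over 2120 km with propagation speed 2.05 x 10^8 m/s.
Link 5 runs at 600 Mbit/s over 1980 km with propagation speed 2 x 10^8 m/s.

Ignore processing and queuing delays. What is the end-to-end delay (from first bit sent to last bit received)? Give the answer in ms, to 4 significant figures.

L = 512 × 8 = 4096 bits.
Transmission delays (L/R per hop): 0.00505679, 0.00372364, 0.00077283, 0.00060413, 0.00682667 ms; sum = 0.0169841 ms.
Propagation delays (d/s per hop): 16.4, 23.401, 15.1613, 10.3415, 9.9 ms; sum = 75.2038 ms.
End-to-end = 75.22 ms.

75.22 ms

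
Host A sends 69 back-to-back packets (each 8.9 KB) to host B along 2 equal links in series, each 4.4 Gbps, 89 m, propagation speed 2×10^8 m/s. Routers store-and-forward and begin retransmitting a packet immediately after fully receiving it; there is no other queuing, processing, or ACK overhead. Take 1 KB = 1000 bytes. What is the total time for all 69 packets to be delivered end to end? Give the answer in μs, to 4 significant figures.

1134 μs

Per-hop transmission t_tx = L/R = 71200/4400000000 = 16.1818 μs.
Per-hop propagation t_prop = 89/200000000 = 0.445 μs.
Pipeline fill: first packet needs 2·t_tx to clear all hops; remaining 68 packets each add one t_tx.
Total = (2+69-1)·t_tx + 2·t_prop = 70·16.1818 + 2·0.445 = 1134 μs.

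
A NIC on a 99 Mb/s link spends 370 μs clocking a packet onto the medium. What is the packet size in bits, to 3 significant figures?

L = R × t_tx = 99000000 b/s × 0.00037 s = 36630 bits.

36600 bits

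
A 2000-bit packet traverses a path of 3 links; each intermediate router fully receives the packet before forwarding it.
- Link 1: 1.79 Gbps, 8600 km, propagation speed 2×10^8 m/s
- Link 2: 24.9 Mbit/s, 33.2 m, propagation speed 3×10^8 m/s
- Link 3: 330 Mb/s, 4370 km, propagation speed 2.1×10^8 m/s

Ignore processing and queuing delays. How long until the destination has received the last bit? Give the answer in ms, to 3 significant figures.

Transmission delays (L/R per hop): 0.00111732, 0.0803213, 0.00606061 ms; sum = 0.0874992 ms.
Propagation delays (d/s per hop): 43, 0.000110667, 20.8095 ms; sum = 63.8096 ms.
End-to-end = 63.9 ms.

63.9 ms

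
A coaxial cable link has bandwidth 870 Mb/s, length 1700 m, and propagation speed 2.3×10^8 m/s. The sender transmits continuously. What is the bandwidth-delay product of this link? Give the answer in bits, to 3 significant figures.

6430 bits

Propagation delay = 1700 / 2.3e+08 = 7.3913e-06 s.
BDP = R × t_prop = 870000000 × 7.3913e-06 = 6430.43 bits.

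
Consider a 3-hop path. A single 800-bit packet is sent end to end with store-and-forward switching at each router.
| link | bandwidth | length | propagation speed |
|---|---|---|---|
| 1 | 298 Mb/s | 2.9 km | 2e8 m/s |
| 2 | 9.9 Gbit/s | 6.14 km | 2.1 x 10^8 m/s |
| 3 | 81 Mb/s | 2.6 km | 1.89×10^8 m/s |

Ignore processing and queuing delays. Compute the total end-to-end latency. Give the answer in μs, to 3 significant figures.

Transmission delays (L/R per hop): 2.68456, 0.0808081, 9.87654 μs; sum = 12.6419 μs.
Propagation delays (d/s per hop): 14.5, 29.2381, 13.7566 μs; sum = 57.4947 μs.
End-to-end = 70.1 μs.

70.1 μs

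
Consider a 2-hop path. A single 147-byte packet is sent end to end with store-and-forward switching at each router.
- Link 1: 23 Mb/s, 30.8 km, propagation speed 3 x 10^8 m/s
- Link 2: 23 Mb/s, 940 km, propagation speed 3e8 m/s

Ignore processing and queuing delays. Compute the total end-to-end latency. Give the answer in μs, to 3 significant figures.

L = 147 × 8 = 1176 bits.
Transmission delay per hop = L/R = 1176/23000000 = 51.1304 μs; 2 hops → 102.261 μs.
Propagation delays (d/s per hop): 102.667, 3133.33 μs; sum = 3236 μs.
End-to-end = 3340 μs.

3340 μs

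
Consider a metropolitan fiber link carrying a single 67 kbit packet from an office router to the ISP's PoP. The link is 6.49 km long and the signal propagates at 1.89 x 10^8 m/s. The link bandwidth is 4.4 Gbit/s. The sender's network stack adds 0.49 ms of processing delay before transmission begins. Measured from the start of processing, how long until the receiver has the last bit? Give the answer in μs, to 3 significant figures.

L = 67000 bits.
Transmission delay = L/R = 67000 / 4400000000 = 15.2273 μs.
Propagation delay = d/s = 6490 m / 189000000 m/s = 34.3386 μs.
Plus processing delay 0.49 ms = 490 μs.
Total = 540 μs.

540 μs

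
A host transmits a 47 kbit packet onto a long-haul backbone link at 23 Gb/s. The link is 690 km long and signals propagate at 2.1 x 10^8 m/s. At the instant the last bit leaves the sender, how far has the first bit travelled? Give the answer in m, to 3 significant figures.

t_tx = L/R = 47000/23000000000 = 2.04348e-06 s.
Distance = s × t_tx = 210000000 × 2.04348e-06 = 429 m.

429 m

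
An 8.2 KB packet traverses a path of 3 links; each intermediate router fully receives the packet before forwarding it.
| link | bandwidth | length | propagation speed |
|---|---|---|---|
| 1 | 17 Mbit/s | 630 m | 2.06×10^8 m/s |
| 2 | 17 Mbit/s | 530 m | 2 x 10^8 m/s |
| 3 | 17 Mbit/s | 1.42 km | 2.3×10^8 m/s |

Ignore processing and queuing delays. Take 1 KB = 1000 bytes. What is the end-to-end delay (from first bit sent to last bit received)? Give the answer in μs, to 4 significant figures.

L = 65600 bits.
Transmission delay per hop = L/R = 65600/17000000 = 3858.82 μs; 3 hops → 11576.5 μs.
Propagation delays (d/s per hop): 3.05825, 2.65, 6.17391 μs; sum = 11.8822 μs.
End-to-end = 11590 μs.

11590 μs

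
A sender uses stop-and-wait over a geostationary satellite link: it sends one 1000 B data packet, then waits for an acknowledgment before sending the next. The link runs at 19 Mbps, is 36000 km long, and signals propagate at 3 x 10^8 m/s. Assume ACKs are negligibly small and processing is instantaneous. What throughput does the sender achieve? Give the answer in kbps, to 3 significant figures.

t_tx = L/R = 8000/19000000 = 0.000421053 s.
t_prop = 36000000/300000000 = 0.12 s; RTT = 0.24 s.
Cycle = t_tx + RTT = 0.240421 s.
Throughput = L / cycle = 8000 / 0.240421 = 33.3 kbps.

33.3 kbps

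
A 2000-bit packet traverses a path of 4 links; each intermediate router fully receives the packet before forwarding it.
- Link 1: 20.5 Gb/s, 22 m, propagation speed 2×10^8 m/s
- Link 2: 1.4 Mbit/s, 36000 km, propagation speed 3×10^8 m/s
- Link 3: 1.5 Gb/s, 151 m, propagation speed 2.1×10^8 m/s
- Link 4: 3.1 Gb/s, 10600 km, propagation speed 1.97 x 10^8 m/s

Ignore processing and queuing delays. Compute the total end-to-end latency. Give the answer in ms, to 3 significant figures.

Transmission delays (L/R per hop): 9.7561e-05, 1.42857, 0.00133333, 0.000645161 ms; sum = 1.43065 ms.
Propagation delays (d/s per hop): 0.00011, 120, 0.000719048, 53.8071 ms; sum = 173.808 ms.
End-to-end = 175 ms.

175 ms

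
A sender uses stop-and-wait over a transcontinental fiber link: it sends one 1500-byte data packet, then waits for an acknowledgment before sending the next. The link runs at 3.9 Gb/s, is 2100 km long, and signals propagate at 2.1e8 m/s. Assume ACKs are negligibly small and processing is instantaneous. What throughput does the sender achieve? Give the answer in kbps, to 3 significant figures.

t_tx = L/R = 12000/3900000000 = 3.07692e-06 s.
t_prop = 2100000/210000000 = 0.01 s; RTT = 0.02 s.
Cycle = t_tx + RTT = 0.0200031 s.
Throughput = L / cycle = 12000 / 0.0200031 = 600 kbps.

600 kbps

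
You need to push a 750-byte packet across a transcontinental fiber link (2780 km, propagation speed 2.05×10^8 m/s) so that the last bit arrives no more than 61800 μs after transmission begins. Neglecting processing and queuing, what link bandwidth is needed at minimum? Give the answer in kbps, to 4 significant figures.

124.4 kbps

L = 6000 bits.
Propagation delay = 2780000 / 2.05e+08 = 13561 μs.
Transmission budget = 61800 − 13561 = 48239 μs.
R ≥ L / t_tx = 6000 bits / 0.048239 s = 124.4 kbps.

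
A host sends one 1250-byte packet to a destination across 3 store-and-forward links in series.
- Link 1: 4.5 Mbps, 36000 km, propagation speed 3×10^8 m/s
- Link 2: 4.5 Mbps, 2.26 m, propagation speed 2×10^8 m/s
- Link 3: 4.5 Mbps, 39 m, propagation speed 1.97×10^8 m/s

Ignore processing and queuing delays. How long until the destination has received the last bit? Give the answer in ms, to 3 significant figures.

127 ms

L = 1250 × 8 = 10000 bits.
Transmission delay per hop = L/R = 10000/4500000 = 2.22222 ms; 3 hops → 6.66667 ms.
Propagation delays (d/s per hop): 120, 1.13e-05, 0.00019797 ms; sum = 120 ms.
End-to-end = 127 ms.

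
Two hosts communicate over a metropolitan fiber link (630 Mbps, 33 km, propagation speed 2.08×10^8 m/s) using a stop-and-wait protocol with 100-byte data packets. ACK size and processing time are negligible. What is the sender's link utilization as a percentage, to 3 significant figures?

0.399 %

t_tx = L/R = 800/630000000 = 1.26984e-06 s.
t_prop = 33000/208000000 = 0.000158654 s; RTT = 0.000317308 s.
Cycle = t_tx + RTT = 0.000318578 s.
Utilization = t_tx / cycle = 1.26984e-06/0.000318578 = 0.399 %.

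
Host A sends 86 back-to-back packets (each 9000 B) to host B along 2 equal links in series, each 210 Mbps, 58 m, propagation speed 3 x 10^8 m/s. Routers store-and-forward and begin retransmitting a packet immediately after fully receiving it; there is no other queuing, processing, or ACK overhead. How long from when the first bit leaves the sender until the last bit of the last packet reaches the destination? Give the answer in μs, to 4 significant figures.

Per-hop transmission t_tx = L/R = 72000/210000000 = 342.857 μs.
Per-hop propagation t_prop = 58/300000000 = 0.193333 μs.
Pipeline fill: first packet needs 2·t_tx to clear all hops; remaining 85 packets each add one t_tx.
Total = (2+86-1)·t_tx + 2·t_prop = 87·342.857 + 2·0.193333 = 29830 μs.

29830 μs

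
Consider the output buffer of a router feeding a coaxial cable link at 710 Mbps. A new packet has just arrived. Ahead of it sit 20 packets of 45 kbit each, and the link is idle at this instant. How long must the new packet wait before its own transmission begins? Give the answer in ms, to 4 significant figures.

Each queued packet: L/R = 45000/710000000 = 0.0633803 ms.
20 queued → 1.26761 ms.
Queuing delay = 1.268 ms.

1.268 ms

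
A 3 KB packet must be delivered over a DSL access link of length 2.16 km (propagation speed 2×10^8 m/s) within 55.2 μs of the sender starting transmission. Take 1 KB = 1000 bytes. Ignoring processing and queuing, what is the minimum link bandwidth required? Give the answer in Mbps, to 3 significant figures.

L = 24000 bits.
Propagation delay = 2160 / 200000000 = 10.8 μs.
Transmission budget = 55.2 − 10.8 = 44.4 μs.
R ≥ L / t_tx = 24000 bits / 4.44e-05 s = 541 Mbps.

541 Mbps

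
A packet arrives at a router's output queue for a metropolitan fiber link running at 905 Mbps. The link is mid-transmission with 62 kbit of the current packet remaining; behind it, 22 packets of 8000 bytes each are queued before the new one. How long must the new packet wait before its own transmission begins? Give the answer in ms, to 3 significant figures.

1.62 ms

Each queued packet: L/R = 64000/905000000 = 0.0707182 ms.
22 queued → 1.5558 ms.
Plus remaining 62000 bits of current packet: 0.0685083 ms.
Queuing delay = 1.62 ms.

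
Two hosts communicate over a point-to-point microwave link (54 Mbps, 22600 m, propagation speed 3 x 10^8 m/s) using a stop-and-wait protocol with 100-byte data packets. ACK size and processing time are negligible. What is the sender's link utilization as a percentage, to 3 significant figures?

8.95 %

t_tx = L/R = 800/54000000 = 1.48148e-05 s.
t_prop = 22600/300000000 = 7.53333e-05 s; RTT = 0.000150667 s.
Cycle = t_tx + RTT = 0.000165481 s.
Utilization = t_tx / cycle = 1.48148e-05/0.000165481 = 8.95 %.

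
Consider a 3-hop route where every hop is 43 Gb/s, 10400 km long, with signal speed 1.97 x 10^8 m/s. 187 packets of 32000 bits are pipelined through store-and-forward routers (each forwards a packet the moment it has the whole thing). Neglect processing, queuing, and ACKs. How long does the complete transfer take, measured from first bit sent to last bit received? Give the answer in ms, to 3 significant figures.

159 ms

Per-hop transmission t_tx = L/R = 32000/43000000000 = 0.000744186 ms.
Per-hop propagation t_prop = 10400000/197000000 = 52.7919 ms.
Pipeline fill: first packet needs 3·t_tx to clear all hops; remaining 186 packets each add one t_tx.
Total = (3+187-1)·t_tx + 3·t_prop = 189·0.000744186 + 3·52.7919 = 159 ms.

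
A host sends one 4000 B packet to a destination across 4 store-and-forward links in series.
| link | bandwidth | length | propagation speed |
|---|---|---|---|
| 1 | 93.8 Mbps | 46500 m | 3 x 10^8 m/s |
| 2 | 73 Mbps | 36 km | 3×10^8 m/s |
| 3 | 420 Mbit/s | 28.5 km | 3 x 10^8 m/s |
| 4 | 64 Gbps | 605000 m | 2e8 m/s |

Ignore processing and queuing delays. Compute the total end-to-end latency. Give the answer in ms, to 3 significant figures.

4.25 ms

L = 4000 × 8 = 32000 bits.
Transmission delays (L/R per hop): 0.341151, 0.438356, 0.0761905, 0.0005 ms; sum = 0.856198 ms.
Propagation delays (d/s per hop): 0.155, 0.12, 0.095, 3.025 ms; sum = 3.395 ms.
End-to-end = 4.25 ms.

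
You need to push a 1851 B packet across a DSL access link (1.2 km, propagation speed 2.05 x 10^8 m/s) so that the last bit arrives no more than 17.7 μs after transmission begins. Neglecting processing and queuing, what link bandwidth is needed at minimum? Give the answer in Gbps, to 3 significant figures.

L = 14808 bits.
Propagation delay = 1200 / 2.05e+08 = 5.85366 μs.
Transmission budget = 17.7 − 5.85366 = 11.8463 μs.
R ≥ L / t_tx = 14808 bits / 1.18463e-05 s = 1.25 Gbps.

1.25 Gbps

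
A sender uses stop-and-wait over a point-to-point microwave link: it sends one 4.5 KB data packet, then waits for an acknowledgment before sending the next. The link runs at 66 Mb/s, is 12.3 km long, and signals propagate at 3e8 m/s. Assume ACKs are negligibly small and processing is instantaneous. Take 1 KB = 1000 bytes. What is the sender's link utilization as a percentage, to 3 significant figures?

t_tx = L/R = 36000/66000000 = 0.000545455 s.
t_prop = 12300/300000000 = 4.1e-05 s; RTT = 8.2e-05 s.
Cycle = t_tx + RTT = 0.000627455 s.
Utilization = t_tx / cycle = 0.000545455/0.000627455 = 86.9 %.

86.9 %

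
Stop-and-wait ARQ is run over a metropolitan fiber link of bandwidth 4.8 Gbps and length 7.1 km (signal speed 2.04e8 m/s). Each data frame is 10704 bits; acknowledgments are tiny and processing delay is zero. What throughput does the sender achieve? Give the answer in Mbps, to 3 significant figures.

t_tx = L/R = 10704/4800000000 = 2.23e-06 s.
t_prop = 7100/204000000 = 3.48039e-05 s; RTT = 6.96078e-05 s.
Cycle = t_tx + RTT = 7.18378e-05 s.
Throughput = L / cycle = 10704 / 7.18378e-05 = 149 Mbps.

149 Mbps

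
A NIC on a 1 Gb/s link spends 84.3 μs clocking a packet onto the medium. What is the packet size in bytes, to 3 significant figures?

10500 bytes

L = R × t_tx = 1000000000 b/s × 8.43e-05 s = 84300 bits.
In bytes: 84300 / 8 = 10500 bytes.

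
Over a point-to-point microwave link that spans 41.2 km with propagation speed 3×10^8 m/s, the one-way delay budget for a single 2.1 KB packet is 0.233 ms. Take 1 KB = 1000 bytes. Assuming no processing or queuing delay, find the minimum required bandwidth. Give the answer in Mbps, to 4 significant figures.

175.6 Mbps

L = 16800 bits.
Propagation delay = 41200 / 300000000 = 0.137333 ms.
Transmission budget = 0.233 − 0.137333 = 0.0956667 ms.
R ≥ L / t_tx = 16800 bits / 9.56667e-05 s = 175.6 Mbps.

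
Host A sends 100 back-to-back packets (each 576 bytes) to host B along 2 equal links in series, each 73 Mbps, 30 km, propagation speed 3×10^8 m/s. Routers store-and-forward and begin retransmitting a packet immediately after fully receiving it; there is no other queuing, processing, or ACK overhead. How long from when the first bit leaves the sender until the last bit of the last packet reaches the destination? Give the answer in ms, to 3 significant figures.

Per-hop transmission t_tx = L/R = 4608/73000000 = 0.0631233 ms.
Per-hop propagation t_prop = 30000/300000000 = 0.1 ms.
Pipeline fill: first packet needs 2·t_tx to clear all hops; remaining 99 packets each add one t_tx.
Total = (2+100-1)·t_tx + 2·t_prop = 101·0.0631233 + 2·0.1 = 6.58 ms.

6.58 ms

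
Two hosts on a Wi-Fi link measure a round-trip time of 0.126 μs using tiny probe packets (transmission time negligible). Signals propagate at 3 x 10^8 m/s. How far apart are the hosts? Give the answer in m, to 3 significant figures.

One-way propagation = RTT/2 = 0.063 μs.
d = s × t = 300000000 × 6.3e-08 = 18.9 m.

18.9 m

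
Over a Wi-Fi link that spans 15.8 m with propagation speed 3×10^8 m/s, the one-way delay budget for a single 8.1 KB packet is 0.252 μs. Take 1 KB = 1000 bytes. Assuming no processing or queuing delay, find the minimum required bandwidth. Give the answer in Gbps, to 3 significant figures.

L = 64800 bits.
Propagation delay = 15.8 / 300000000 = 0.0526667 μs.
Transmission budget = 0.252 − 0.0526667 = 0.199333 μs.
R ≥ L / t_tx = 64800 bits / 1.99333e-07 s = 325 Gbps.

325 Gbps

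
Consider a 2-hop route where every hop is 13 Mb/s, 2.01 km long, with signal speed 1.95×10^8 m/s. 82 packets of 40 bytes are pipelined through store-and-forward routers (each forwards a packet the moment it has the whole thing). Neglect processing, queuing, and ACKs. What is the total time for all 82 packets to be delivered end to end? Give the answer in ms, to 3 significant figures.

Per-hop transmission t_tx = L/R = 320/13000000 = 0.0246154 ms.
Per-hop propagation t_prop = 2010/195000000 = 0.0103077 ms.
Pipeline fill: first packet needs 2·t_tx to clear all hops; remaining 81 packets each add one t_tx.
Total = (2+82-1)·t_tx + 2·t_prop = 83·0.0246154 + 2·0.0103077 = 2.06 ms.

2.06 ms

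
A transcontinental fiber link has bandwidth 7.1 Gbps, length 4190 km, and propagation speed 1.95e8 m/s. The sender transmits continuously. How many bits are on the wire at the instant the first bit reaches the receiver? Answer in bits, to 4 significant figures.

152600000 bits

Propagation delay = 4190000 / 195000000 = 0.0214872 s.
BDP = R × t_prop = 7100000000 × 0.0214872 = 152559000 bits.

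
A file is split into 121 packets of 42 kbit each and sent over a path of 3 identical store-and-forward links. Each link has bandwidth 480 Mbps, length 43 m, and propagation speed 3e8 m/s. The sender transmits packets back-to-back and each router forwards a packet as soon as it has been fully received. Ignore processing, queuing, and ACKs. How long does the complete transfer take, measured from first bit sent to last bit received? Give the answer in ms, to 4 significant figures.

10.76 ms

Per-hop transmission t_tx = L/R = 42000/480000000 = 0.0875 ms.
Per-hop propagation t_prop = 43/300000000 = 0.000143333 ms.
Pipeline fill: first packet needs 3·t_tx to clear all hops; remaining 120 packets each add one t_tx.
Total = (3+121-1)·t_tx + 3·t_prop = 123·0.0875 + 3·0.000143333 = 10.76 ms.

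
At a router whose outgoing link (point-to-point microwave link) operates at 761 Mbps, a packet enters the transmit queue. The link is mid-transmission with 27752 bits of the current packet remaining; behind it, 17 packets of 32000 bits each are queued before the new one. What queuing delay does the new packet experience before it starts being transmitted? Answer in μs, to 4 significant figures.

751.3 μs

Each queued packet: L/R = 32000/761000000 = 42.0499 μs.
17 queued → 714.849 μs.
Plus remaining 27752 bits of current packet: 36.4678 μs.
Queuing delay = 751.3 μs.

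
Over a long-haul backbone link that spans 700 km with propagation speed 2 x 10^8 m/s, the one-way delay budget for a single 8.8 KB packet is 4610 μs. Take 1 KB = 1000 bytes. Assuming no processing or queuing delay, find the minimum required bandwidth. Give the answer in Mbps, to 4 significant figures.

L = 70400 bits.
Propagation delay = 700000 / 200000000 = 3500 μs.
Transmission budget = 4610 − 3500 = 1110 μs.
R ≥ L / t_tx = 70400 bits / 0.00111 s = 63.42 Mbps.

63.42 Mbps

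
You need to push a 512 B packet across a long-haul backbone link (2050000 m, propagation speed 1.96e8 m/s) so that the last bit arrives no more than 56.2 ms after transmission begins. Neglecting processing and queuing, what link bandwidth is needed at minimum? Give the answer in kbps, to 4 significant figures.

89.55 kbps

L = 4096 bits.
Propagation delay = 2050000 / 196000000 = 10.4592 ms.
Transmission budget = 56.2 − 10.4592 = 45.7408 ms.
R ≥ L / t_tx = 4096 bits / 0.0457408 s = 89.55 kbps.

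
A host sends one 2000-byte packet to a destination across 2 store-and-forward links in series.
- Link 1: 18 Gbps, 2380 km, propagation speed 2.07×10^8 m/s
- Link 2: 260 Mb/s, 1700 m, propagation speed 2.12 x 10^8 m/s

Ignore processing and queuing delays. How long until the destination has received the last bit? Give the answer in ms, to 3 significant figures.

L = 2000 × 8 = 16000 bits.
Transmission delays (L/R per hop): 0.000888889, 0.0615385 ms; sum = 0.0624274 ms.
Propagation delays (d/s per hop): 11.4976, 0.00801887 ms; sum = 11.5056 ms.
End-to-end = 11.6 ms.

11.6 ms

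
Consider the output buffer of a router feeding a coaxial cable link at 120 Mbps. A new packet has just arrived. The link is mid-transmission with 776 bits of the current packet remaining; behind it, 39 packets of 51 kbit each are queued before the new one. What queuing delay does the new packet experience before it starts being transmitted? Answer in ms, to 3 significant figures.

Each queued packet: L/R = 51000/120000000 = 0.425 ms.
39 queued → 16.575 ms.
Plus remaining 776 bits of current packet: 0.00646667 ms.
Queuing delay = 16.6 ms.

16.6 ms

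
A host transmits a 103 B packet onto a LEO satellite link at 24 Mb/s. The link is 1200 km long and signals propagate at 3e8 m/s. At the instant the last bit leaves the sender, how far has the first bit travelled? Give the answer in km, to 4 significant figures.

10.30 km

t_tx = L/R = 824/24000000 = 3.43333e-05 s.
Distance = s × t_tx = 300000000 × 3.43333e-05 = 10.30 km.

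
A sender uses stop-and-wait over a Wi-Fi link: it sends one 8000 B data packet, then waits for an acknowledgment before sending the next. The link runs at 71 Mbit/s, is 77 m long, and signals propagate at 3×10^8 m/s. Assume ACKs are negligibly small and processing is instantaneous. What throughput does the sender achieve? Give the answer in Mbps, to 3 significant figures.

t_tx = L/R = 64000/71000000 = 0.000901408 s.
t_prop = 77/300000000 = 2.56667e-07 s; RTT = 5.13333e-07 s.
Cycle = t_tx + RTT = 0.000901922 s.
Throughput = L / cycle = 64000 / 0.000901922 = 71.0 Mbps.

71.0 Mbps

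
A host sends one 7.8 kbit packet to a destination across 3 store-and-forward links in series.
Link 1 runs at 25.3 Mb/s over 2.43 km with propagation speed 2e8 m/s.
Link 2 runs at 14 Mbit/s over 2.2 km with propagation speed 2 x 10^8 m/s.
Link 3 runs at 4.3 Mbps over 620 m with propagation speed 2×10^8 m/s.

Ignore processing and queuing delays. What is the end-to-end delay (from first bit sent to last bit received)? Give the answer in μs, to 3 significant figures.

2710 μs

L = 7800 bits.
Transmission delays (L/R per hop): 308.3, 557.143, 1813.95 μs; sum = 2679.4 μs.
Propagation delays (d/s per hop): 12.15, 11, 3.1 μs; sum = 26.25 μs.
End-to-end = 2710 μs.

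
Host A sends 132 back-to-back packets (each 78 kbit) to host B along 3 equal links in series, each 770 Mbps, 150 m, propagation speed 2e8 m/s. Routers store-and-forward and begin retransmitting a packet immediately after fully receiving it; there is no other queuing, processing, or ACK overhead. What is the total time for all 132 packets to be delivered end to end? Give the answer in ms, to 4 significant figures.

13.58 ms

Per-hop transmission t_tx = L/R = 78000/770000000 = 0.101299 ms.
Per-hop propagation t_prop = 150/200000000 = 0.00075 ms.
Pipeline fill: first packet needs 3·t_tx to clear all hops; remaining 131 packets each add one t_tx.
Total = (3+132-1)·t_tx + 3·t_prop = 134·0.101299 + 3·0.00075 = 13.58 ms.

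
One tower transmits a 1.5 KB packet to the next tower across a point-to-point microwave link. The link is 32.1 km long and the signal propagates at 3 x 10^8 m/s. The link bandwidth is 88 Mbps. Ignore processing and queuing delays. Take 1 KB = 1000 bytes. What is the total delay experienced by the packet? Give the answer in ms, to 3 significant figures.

L = 12000 bits.
Transmission delay = L/R = 12000 / 88000000 = 0.136364 ms.
Propagation delay = d/s = 32100 m / 300000000 m/s = 0.107 ms.
Total = 0.243 ms.

0.243 ms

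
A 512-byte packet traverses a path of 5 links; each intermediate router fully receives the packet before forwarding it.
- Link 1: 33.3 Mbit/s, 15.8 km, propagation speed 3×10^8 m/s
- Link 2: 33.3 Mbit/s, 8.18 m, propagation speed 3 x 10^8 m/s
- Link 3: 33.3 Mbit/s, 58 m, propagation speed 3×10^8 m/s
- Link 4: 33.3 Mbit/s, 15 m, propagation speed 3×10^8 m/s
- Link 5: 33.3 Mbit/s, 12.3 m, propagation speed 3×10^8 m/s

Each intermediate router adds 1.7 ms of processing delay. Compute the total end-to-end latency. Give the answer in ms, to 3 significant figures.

L = 512 × 8 = 4096 bits.
Transmission delay per hop = L/R = 4096/3.33e+07 = 0.123003 ms; 5 hops → 0.615015 ms.
Propagation delays (d/s per hop): 0.0526667, 2.72667e-05, 0.000193333, 5e-05, 4.1e-05 ms; sum = 0.0529783 ms.
Processing at 4 router(s): 4 × 1.7 ms = 6.8 ms.
End-to-end = 7.47 ms.

7.47 ms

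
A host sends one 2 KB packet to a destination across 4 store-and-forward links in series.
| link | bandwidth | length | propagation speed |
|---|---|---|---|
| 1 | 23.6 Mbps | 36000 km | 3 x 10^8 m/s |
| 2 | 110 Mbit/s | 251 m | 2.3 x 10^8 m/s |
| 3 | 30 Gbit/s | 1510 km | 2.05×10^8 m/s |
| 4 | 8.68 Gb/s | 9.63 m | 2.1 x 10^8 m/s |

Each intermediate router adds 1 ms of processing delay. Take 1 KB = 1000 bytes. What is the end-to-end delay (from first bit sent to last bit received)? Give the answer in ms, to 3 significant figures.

L = 16000 bits.
Transmission delays (L/R per hop): 0.677966, 0.145455, 0.000533333, 0.00184332 ms; sum = 0.825797 ms.
Propagation delays (d/s per hop): 120, 0.0010913, 7.36585, 4.58571e-05 ms; sum = 127.367 ms.
Processing at 3 router(s): 3 × 1 ms = 3 ms.
End-to-end = 131 ms.

131 ms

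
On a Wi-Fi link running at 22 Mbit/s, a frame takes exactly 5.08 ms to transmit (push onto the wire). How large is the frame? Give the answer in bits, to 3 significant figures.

L = R × t_tx = 22000000 b/s × 0.00508 s = 111760 bits.

112000 bits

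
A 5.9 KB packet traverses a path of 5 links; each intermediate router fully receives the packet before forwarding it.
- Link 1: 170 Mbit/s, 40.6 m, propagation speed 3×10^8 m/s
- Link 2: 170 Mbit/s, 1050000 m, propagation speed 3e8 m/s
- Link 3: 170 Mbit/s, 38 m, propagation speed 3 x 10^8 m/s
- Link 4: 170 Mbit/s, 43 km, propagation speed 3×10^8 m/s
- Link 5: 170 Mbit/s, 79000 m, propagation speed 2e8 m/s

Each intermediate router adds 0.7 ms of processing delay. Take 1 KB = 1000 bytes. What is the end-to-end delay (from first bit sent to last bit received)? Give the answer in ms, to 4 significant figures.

L = 47200 bits.
Transmission delay per hop = L/R = 47200/170000000 = 0.277647 ms; 5 hops → 1.38824 ms.
Propagation delays (d/s per hop): 0.000135333, 3.5, 0.000126667, 0.143333, 0.395 ms; sum = 4.0386 ms.
Processing at 4 router(s): 4 × 0.7 ms = 2.8 ms.
End-to-end = 8.227 ms.

8.227 ms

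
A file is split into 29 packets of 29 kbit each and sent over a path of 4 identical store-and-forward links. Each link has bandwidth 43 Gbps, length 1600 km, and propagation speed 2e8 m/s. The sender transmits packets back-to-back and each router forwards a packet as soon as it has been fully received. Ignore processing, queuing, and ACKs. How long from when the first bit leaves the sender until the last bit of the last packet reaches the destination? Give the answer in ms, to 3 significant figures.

32.0 ms

Per-hop transmission t_tx = L/R = 29000/43000000000 = 0.000674419 ms.
Per-hop propagation t_prop = 1600000/200000000 = 8 ms.
Pipeline fill: first packet needs 4·t_tx to clear all hops; remaining 28 packets each add one t_tx.
Total = (4+29-1)·t_tx + 4·t_prop = 32·0.000674419 + 4·8 = 32.0 ms.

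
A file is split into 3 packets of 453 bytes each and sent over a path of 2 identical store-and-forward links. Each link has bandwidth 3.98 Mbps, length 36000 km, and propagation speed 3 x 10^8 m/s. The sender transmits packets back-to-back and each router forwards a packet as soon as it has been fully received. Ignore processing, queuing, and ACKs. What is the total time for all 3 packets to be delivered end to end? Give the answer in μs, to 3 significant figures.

Per-hop transmission t_tx = L/R = 3624/3980000 = 910.553 μs.
Per-hop propagation t_prop = 36000000/300000000 = 120000 μs.
Pipeline fill: first packet needs 2·t_tx to clear all hops; remaining 2 packets each add one t_tx.
Total = (2+3-1)·t_tx + 2·t_prop = 4·910.553 + 2·120000 = 244000 μs.

244000 μs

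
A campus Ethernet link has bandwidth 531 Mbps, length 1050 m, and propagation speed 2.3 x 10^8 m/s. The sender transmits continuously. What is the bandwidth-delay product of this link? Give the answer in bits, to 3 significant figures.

Propagation delay = 1050 / 2.3e+08 = 4.56522e-06 s.
BDP = R × t_prop = 531000000 × 4.56522e-06 = 2424.13 bits.

2420 bits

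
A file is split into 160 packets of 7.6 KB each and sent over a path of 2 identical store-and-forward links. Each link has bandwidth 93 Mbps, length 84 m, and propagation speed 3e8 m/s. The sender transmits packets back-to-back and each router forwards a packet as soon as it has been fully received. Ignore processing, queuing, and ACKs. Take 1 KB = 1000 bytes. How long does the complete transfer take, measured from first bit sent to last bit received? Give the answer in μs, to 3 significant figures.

105000 μs

Per-hop transmission t_tx = L/R = 60800/93000000 = 653.763 μs.
Per-hop propagation t_prop = 84/300000000 = 0.28 μs.
Pipeline fill: first packet needs 2·t_tx to clear all hops; remaining 159 packets each add one t_tx.
Total = (2+160-1)·t_tx + 2·t_prop = 161·653.763 + 2·0.28 = 105000 μs.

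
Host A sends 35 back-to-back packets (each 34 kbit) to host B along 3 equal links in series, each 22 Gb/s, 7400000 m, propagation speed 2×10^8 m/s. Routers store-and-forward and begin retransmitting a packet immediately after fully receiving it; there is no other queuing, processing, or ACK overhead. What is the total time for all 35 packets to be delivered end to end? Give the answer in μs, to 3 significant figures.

111000 μs

Per-hop transmission t_tx = L/R = 34000/22000000000 = 1.54545 μs.
Per-hop propagation t_prop = 7400000/200000000 = 37000 μs.
Pipeline fill: first packet needs 3·t_tx to clear all hops; remaining 34 packets each add one t_tx.
Total = (3+35-1)·t_tx + 3·t_prop = 37·1.54545 + 3·37000 = 111000 μs.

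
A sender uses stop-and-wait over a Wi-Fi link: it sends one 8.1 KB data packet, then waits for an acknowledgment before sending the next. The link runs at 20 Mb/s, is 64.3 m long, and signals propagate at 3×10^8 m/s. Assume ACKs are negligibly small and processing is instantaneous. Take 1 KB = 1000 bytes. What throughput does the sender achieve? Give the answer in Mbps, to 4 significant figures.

t_tx = L/R = 64800/20000000 = 0.00324 s.
t_prop = 64.3/300000000 = 2.14333e-07 s; RTT = 4.28667e-07 s.
Cycle = t_tx + RTT = 0.00324043 s.
Throughput = L / cycle = 64800 / 0.00324043 = 20.00 Mbps.

20.00 Mbps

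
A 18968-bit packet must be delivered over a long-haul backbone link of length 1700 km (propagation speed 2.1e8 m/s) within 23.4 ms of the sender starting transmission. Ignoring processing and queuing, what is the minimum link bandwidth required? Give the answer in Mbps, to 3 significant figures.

Propagation delay = 1700000 / 210000000 = 8.09524 ms.
Transmission budget = 23.4 − 8.09524 = 15.3048 ms.
R ≥ L / t_tx = 18968 bits / 0.0153048 s = 1.24 Mbps.

1.24 Mbps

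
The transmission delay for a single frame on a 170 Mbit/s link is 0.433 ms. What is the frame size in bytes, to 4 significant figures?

L = R × t_tx = 170000000 b/s × 0.000433 s = 73610 bits.
In bytes: 73610 / 8 = 9201 bytes.

9201 bytes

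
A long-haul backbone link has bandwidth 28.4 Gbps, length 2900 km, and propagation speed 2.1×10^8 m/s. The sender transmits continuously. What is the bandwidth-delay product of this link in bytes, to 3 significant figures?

Propagation delay = 2900000 / 210000000 = 0.0138095 s.
BDP = R × t_prop = 28400000000 × 0.0138095 = 392190000 bits.
In bytes: 392190000/8 = 49000000 bytes.

49000000 bytes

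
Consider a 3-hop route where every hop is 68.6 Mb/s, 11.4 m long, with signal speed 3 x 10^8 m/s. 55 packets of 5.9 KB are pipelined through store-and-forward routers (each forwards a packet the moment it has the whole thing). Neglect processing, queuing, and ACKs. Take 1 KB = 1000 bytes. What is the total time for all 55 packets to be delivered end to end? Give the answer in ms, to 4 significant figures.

Per-hop transmission t_tx = L/R = 47200/68600000 = 0.688047 ms.
Per-hop propagation t_prop = 11.4/300000000 = 3.8e-05 ms.
Pipeline fill: first packet needs 3·t_tx to clear all hops; remaining 54 packets each add one t_tx.
Total = (3+55-1)·t_tx + 3·t_prop = 57·0.688047 + 3·3.8e-05 = 39.22 ms.

39.22 ms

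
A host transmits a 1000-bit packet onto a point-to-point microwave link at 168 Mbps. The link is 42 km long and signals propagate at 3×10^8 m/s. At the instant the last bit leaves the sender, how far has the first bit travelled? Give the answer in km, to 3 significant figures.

t_tx = L/R = 1000/168000000 = 5.95238e-06 s.
Distance = s × t_tx = 300000000 × 5.95238e-06 = 1.79 km.

1.79 km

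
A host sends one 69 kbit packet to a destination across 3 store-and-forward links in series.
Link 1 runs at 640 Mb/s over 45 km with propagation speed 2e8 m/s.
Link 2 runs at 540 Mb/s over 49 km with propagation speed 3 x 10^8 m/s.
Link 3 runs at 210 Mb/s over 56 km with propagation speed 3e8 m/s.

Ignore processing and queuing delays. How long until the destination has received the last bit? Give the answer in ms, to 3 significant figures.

L = 69000 bits.
Transmission delays (L/R per hop): 0.107813, 0.127778, 0.328571 ms; sum = 0.564162 ms.
Propagation delays (d/s per hop): 0.225, 0.163333, 0.186667 ms; sum = 0.575 ms.
End-to-end = 1.14 ms.

1.14 ms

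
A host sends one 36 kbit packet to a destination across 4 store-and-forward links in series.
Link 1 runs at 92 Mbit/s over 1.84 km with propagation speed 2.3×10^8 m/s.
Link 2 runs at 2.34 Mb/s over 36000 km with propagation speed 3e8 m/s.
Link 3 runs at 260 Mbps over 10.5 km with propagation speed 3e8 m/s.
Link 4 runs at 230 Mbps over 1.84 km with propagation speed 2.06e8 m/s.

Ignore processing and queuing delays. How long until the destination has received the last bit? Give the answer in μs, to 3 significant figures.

L = 36000 bits.
Transmission delays (L/R per hop): 391.304, 15384.6, 138.462, 156.522 μs; sum = 16070.9 μs.
Propagation delays (d/s per hop): 8, 120000, 35, 8.93204 μs; sum = 120052 μs.
End-to-end = 136000 μs.

136000 μs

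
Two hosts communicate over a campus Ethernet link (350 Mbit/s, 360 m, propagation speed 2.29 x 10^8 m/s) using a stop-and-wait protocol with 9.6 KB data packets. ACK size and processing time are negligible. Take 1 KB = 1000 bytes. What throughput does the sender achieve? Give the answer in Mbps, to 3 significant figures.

345 Mbps

t_tx = L/R = 76800/350000000 = 0.000219429 s.
t_prop = 360/229000000 = 1.57205e-06 s; RTT = 3.1441e-06 s.
Cycle = t_tx + RTT = 0.000222573 s.
Throughput = L / cycle = 76800 / 0.000222573 = 345 Mbps.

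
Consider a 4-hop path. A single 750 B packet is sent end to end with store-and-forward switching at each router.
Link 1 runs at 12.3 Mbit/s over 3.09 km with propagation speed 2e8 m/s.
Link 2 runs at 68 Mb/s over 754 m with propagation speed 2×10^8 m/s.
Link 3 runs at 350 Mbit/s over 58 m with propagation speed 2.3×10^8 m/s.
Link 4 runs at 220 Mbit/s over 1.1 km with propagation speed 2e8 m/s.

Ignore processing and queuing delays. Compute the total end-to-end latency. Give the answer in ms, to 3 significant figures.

L = 750 × 8 = 6000 bits.
Transmission delays (L/R per hop): 0.487805, 0.0882353, 0.0171429, 0.0272727 ms; sum = 0.620456 ms.
Propagation delays (d/s per hop): 0.01545, 0.00377, 0.000252174, 0.0055 ms; sum = 0.0249722 ms.
End-to-end = 0.645 ms.

0.645 ms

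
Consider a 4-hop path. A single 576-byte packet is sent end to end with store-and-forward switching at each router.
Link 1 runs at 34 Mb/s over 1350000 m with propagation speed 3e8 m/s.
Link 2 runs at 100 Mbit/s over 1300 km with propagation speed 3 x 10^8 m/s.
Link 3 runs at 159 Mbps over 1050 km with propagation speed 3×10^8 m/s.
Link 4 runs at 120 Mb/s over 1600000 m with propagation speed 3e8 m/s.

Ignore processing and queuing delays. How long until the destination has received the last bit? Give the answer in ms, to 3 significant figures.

17.9 ms

L = 576 × 8 = 4608 bits.
Transmission delays (L/R per hop): 0.135529, 0.04608, 0.0289811, 0.0384 ms; sum = 0.248991 ms.
Propagation delays (d/s per hop): 4.5, 4.33333, 3.5, 5.33333 ms; sum = 17.6667 ms.
End-to-end = 17.9 ms.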